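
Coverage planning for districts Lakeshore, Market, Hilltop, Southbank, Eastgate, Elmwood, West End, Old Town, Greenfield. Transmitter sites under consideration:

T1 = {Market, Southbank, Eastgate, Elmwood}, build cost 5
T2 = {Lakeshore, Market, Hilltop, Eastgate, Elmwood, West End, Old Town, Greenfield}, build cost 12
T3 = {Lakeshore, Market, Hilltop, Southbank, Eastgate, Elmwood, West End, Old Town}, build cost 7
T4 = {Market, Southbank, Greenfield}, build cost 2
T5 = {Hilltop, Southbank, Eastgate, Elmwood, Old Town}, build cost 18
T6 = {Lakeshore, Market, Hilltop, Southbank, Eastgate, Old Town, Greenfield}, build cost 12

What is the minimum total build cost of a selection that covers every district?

9

T3, T4 cover every district at build cost 7 + 2 = 9.
Any cover uses at least 2 transmitter sites; among all covering selections none totals below 9.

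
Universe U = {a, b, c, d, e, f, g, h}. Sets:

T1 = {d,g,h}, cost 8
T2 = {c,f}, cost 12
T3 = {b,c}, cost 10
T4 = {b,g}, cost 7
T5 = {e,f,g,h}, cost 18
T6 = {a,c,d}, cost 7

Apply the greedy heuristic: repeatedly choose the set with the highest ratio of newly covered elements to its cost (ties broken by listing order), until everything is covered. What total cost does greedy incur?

Pick 1: T6 adds 3 new (a, c, d) at cost 7 (ratio 3/7).
Pick 2: T4 adds 2 new (b, g) at cost 7 (ratio 2/7).
Pick 3: T5 adds 3 new (e, f, h) at cost 18 (ratio 3/18).
Greedy total cost: 7 + 7 + 18 = 32.

32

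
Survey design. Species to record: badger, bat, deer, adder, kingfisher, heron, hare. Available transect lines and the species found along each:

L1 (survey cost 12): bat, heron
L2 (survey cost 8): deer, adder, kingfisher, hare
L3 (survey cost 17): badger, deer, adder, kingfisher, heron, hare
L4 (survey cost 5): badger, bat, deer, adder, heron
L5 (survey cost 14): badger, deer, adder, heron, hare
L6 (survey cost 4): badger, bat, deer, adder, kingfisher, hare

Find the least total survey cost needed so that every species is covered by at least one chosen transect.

9

L4, L6 cover every species at survey cost 5 + 4 = 9.
Any cover uses at least 2 transects; among all covering selections none totals below 9.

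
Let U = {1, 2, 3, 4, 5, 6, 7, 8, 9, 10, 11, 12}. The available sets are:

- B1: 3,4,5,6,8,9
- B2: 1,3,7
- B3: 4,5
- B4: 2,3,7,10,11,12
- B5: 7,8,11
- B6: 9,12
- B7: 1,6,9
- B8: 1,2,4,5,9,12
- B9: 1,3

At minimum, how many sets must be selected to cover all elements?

3

B1, B2, B4 together cover {1, 2, 3, 4, 5, 6, 7, 8, 9, 10, 11, 12} — every element.
No 2 of the 9 sets cover everything (all 36 pairs fall short), so 3 is minimum.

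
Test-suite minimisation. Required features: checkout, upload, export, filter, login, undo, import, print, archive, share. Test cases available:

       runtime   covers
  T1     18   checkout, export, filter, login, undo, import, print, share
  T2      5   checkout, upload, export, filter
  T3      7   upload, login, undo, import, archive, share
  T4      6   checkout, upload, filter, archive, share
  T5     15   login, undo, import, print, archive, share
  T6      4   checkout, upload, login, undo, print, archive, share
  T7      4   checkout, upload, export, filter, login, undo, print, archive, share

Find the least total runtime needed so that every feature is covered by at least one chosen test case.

T3, T7 cover every feature at runtime 7 + 4 = 11.
Any cover uses at least 2 test cases; among all covering selections none totals below 11.

11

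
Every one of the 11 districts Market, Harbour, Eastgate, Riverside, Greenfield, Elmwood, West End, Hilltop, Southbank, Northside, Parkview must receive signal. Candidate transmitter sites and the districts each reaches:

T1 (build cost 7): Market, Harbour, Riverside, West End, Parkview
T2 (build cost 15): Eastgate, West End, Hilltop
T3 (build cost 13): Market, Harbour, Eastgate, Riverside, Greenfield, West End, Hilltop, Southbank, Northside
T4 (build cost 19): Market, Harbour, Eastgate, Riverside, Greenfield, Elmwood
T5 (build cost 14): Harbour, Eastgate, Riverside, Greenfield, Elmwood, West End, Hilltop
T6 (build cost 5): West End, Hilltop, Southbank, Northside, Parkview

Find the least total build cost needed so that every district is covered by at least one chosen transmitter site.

T4, T6 cover every district at build cost 19 + 5 = 24.
Any cover uses at least 2 transmitter sites; among all covering selections none totals below 24.

24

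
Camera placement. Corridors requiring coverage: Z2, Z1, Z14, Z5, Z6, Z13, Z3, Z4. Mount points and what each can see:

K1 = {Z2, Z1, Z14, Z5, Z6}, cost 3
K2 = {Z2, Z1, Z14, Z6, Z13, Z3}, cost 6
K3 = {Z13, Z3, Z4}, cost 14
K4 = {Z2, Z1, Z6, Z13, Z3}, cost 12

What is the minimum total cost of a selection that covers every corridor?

17

K1, K3 cover every corridor at cost 3 + 14 = 17.
Any cover uses at least 2 camera mounts; among all covering selections none totals below 17.
Greedy by coverage-per-cost would pick K1, K2, K3 for 23 — worse than the optimum 17.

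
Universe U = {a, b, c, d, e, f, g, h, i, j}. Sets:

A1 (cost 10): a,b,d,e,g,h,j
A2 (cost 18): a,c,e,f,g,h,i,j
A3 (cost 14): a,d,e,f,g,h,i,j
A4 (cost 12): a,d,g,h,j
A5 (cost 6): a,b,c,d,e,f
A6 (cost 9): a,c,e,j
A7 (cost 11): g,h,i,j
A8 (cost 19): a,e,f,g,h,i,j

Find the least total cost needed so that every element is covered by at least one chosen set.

A5, A7 cover every element at cost 6 + 11 = 17.
Any cover uses at least 2 sets; among all covering selections none totals below 17.

17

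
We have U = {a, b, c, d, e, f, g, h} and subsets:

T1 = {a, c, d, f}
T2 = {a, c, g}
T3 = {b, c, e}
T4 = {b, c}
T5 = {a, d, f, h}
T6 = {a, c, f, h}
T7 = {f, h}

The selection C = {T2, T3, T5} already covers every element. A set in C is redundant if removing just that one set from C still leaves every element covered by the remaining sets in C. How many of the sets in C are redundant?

Drop T2: g uncovered — not redundant.
Drop T3: b, e uncovered — not redundant.
Drop T5: d, f, h uncovered — not redundant.
None of the sets in C is redundant.

0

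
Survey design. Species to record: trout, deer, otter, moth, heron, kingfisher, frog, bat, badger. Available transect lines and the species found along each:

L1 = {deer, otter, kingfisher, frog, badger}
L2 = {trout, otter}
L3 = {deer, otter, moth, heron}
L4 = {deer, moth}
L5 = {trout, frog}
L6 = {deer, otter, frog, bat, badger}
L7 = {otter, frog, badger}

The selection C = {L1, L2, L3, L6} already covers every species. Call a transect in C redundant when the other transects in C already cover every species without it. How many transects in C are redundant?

Drop L1: kingfisher uncovered — not redundant.
Drop L2: trout uncovered — not redundant.
Drop L3: moth, heron uncovered — not redundant.
Drop L6: bat uncovered — not redundant.
None of the transects in C is redundant.

0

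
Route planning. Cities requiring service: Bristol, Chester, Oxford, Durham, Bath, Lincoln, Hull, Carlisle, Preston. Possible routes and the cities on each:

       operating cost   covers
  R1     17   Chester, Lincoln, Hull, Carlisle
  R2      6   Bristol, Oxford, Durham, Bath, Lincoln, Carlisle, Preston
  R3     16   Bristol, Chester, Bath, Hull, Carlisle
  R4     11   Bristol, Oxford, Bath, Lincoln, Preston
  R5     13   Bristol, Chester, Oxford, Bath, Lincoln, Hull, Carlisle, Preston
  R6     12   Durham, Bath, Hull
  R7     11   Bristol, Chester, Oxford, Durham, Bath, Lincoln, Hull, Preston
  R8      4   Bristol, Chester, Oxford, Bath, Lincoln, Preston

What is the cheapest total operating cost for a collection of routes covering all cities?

17

R2, R7 cover every city at operating cost 6 + 11 = 17.
Any cover uses at least 2 routes; among all covering selections none totals below 17.
Greedy by coverage-per-operating cost would pick R8, R2, R7 for 21 — worse than the optimum 17.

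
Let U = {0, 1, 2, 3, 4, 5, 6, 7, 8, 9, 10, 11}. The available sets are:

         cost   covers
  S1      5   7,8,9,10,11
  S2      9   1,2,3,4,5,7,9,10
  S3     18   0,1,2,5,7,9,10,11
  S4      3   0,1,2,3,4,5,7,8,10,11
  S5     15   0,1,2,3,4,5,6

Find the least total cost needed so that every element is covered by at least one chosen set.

S1, S5 cover every element at cost 5 + 15 = 20.
Any cover uses at least 2 sets; among all covering selections none totals below 20.
Greedy by coverage-per-cost would pick S4, S1, S5 for 23 — worse than the optimum 20.

20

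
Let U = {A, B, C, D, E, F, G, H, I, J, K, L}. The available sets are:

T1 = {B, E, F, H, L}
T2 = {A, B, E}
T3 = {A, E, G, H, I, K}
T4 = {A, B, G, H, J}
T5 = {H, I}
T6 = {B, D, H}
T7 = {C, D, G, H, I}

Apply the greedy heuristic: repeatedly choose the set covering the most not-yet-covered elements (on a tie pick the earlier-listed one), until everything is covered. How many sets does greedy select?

Pick 1: T3 covers 6 new elements (A, E, G, H, I, K).
Pick 2: T1 covers 3 new elements (B, F, L).
Pick 3: T7 covers 2 new elements (C, D).
Pick 4: T4 covers 1 new elements (J).
Greedy uses 4 sets.

4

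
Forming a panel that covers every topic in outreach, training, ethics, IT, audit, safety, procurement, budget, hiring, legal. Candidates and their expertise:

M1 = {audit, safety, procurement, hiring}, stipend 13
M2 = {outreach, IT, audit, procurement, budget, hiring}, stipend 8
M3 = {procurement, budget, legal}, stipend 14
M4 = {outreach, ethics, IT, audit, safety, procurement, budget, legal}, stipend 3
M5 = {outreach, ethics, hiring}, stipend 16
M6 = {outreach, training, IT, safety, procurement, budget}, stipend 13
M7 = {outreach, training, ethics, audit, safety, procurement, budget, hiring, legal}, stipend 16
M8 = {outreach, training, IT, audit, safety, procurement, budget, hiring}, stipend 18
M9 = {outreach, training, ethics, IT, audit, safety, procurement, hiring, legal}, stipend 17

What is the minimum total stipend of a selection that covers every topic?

19

M4, M7 cover every topic at stipend 3 + 16 = 19.
Any cover uses at least 2 members; among all covering selections none totals below 19.
Greedy by coverage-per-stipend would pick M4, M2, M6 for 24 — worse than the optimum 19.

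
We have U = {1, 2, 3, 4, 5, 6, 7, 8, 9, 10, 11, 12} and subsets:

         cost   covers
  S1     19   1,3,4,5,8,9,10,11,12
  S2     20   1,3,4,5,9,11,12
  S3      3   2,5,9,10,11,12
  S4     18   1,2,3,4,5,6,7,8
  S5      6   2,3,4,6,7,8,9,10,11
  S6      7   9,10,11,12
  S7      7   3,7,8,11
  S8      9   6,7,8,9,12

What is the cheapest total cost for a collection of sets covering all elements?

21

S3, S4 cover every element at cost 3 + 18 = 21.
Any cover uses at least 2 sets; among all covering selections none totals below 21.
Greedy by coverage-per-cost would pick S3, S5, S4 for 27 — worse than the optimum 21.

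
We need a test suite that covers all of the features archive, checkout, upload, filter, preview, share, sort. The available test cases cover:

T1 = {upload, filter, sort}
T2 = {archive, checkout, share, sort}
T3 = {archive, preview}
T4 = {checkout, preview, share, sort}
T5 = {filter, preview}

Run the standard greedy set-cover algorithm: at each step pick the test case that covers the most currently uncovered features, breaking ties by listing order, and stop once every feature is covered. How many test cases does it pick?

3

Pick 1: T2 covers 4 new features (archive, checkout, share, sort).
Pick 2: T1 covers 2 new features (upload, filter).
Pick 3: T3 covers 1 new features (preview).
Greedy uses 3 test cases.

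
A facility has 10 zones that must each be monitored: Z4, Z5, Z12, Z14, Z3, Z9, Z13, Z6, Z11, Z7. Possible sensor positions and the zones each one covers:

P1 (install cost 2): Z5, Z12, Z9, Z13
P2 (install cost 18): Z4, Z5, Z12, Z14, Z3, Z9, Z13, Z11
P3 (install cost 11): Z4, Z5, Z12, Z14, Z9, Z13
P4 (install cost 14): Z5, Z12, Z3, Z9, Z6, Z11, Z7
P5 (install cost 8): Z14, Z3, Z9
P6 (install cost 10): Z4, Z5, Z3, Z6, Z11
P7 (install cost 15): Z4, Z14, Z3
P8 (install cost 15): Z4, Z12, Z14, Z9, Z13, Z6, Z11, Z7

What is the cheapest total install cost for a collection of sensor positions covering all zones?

P3, P4 cover every zone at install cost 11 + 14 = 25.
Any cover uses at least 2 sensor positions; among all covering selections none totals below 25.
Greedy by coverage-per-install cost would pick P1, P6, P8 for 27 — worse than the optimum 25.

25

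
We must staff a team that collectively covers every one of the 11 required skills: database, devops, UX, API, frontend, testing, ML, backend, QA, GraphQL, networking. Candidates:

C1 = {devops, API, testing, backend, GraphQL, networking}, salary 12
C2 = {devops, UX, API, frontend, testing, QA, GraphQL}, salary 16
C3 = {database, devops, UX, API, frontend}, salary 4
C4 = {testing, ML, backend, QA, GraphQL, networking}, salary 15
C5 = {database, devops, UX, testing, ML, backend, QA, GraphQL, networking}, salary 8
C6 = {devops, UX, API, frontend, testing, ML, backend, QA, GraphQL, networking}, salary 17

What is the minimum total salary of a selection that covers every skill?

C3, C5 cover every skill at salary 4 + 8 = 12.
Any cover uses at least 2 candidates; among all covering selections none totals below 12.

12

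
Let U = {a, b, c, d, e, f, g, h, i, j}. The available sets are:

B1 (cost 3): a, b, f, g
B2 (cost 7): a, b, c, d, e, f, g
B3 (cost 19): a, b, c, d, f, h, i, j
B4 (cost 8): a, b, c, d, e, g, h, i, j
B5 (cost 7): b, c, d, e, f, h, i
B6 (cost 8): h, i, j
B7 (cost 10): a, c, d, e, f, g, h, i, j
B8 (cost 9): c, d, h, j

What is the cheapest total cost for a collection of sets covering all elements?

11

B1, B4 cover every element at cost 3 + 8 = 11.
Any cover uses at least 2 sets; among all covering selections none totals below 11.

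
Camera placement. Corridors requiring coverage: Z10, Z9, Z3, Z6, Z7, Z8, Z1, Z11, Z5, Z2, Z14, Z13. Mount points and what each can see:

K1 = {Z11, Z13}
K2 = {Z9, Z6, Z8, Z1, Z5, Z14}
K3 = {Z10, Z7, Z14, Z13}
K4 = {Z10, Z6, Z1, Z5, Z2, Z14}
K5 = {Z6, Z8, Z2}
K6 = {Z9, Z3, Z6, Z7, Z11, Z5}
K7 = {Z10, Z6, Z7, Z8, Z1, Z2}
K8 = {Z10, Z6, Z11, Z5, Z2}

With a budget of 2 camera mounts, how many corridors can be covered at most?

Choosing K4, K6 covers {Z10, Z9, Z3, Z6, Z7, Z1, Z11, Z5, Z2, Z14} — 10 corridors.
No choice of 2 camera mounts does better; here Z8, Z13 are left uncovered.

10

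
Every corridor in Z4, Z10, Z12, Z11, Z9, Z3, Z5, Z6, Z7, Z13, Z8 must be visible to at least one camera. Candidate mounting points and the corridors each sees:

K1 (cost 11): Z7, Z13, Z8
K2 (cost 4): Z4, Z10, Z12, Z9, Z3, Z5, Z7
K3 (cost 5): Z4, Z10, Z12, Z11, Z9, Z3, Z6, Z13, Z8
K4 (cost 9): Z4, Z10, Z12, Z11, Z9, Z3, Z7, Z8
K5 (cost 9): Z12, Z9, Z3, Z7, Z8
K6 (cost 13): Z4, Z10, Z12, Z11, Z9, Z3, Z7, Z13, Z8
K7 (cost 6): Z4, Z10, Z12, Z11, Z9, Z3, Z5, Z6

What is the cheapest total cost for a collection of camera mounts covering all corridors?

9

K2, K3 cover every corridor at cost 4 + 5 = 9.
Any cover uses at least 2 camera mounts; among all covering selections none totals below 9.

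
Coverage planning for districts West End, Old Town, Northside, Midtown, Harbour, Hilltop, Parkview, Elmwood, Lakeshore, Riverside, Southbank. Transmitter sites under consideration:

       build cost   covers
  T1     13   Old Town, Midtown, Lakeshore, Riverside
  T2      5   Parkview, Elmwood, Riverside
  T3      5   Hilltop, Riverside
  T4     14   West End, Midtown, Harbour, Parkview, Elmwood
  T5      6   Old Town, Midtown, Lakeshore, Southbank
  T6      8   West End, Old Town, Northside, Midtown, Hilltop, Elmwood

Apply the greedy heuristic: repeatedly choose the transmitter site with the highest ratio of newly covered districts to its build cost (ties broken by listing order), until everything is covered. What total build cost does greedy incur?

33

Pick 1: T6 adds 6 new (West End, Old Town, Northside, Midtown, Hilltop, Elmwood) at build cost 8 (ratio 6/8).
Pick 2: T2 adds 2 new (Parkview, Riverside) at build cost 5 (ratio 2/5).
Pick 3: T5 adds 2 new (Lakeshore, Southbank) at build cost 6 (ratio 2/6).
Pick 4: T4 adds 1 new (Harbour) at build cost 14 (ratio 1/14).
Greedy total build cost: 8 + 5 + 6 + 14 = 33.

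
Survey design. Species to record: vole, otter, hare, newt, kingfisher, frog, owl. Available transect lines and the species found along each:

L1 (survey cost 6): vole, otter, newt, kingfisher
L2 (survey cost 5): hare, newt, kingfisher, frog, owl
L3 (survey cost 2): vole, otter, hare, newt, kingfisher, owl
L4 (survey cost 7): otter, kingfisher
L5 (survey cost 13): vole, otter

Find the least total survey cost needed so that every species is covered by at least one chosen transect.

7

L2, L3 cover every species at survey cost 5 + 2 = 7.
Any cover uses at least 2 transects; among all covering selections none totals below 7.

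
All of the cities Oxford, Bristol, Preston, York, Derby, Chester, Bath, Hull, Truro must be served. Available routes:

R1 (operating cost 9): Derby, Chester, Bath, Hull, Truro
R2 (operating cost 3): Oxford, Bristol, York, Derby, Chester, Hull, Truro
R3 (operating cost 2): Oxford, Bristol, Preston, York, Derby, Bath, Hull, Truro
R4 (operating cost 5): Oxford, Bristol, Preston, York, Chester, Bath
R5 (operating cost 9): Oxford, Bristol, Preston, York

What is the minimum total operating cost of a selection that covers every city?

5

R2, R3 cover every city at operating cost 3 + 2 = 5.
Any cover uses at least 2 routes; among all covering selections none totals below 5.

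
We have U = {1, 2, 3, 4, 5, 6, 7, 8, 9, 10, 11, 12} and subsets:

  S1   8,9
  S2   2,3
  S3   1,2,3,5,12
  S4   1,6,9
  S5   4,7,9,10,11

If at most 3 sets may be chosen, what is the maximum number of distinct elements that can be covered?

11

Choosing S1, S3, S5 covers {1, 2, 3, 4, 5, 7, 8, 9, 10, 11, 12} — 11 elements.
No choice of 3 sets does better; here 6 is left uncovered.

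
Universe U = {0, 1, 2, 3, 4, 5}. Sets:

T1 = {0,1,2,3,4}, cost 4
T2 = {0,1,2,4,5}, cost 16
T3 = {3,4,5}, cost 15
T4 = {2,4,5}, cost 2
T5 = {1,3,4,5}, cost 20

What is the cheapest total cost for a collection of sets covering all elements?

6

T1, T4 cover every element at cost 4 + 2 = 6.
Any cover uses at least 2 sets; among all covering selections none totals below 6.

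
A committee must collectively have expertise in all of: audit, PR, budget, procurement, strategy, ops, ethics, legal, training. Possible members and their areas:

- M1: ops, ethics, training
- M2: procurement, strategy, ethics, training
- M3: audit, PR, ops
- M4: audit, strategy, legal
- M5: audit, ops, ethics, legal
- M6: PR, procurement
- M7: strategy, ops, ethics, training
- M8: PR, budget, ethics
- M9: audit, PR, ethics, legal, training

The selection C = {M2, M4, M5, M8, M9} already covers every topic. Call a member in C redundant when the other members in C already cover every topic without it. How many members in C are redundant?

2

Drop M2: procurement uncovered — not redundant.
Drop M4: the rest still cover every topic — redundant.
Drop M5: ops uncovered — not redundant.
Drop M8: budget uncovered — not redundant.
Drop M9: the rest still cover every topic — redundant.
2 redundant: M4, M9.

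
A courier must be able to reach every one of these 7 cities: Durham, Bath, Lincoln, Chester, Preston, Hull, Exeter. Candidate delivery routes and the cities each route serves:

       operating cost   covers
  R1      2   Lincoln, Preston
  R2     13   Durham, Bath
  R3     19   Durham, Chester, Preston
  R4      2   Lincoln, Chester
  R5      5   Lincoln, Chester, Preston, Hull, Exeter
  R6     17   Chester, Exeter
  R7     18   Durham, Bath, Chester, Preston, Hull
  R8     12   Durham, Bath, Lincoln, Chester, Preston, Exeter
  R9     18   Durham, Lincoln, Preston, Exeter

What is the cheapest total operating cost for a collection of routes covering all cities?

R5, R8 cover every city at operating cost 5 + 12 = 17.
Any cover uses at least 2 routes; among all covering selections none totals below 17.
Greedy by coverage-per-operating cost would pick R1, R5, R8 for 19 — worse than the optimum 17.

17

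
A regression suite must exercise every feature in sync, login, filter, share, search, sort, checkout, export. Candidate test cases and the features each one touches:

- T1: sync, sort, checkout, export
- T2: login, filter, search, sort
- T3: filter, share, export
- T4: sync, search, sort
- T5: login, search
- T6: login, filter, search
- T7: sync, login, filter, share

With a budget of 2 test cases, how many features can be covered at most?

7

Choosing T1, T2 covers {sync, login, filter, search, sort, checkout, export} — 7 features.
No choice of 2 test cases does better; here share is left uncovered.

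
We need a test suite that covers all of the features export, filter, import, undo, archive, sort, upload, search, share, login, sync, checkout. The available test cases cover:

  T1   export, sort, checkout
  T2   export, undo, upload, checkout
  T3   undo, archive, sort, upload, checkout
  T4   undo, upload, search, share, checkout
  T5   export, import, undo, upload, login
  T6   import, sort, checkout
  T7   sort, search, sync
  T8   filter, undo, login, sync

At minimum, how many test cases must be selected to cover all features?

4

T3, T4, T5, T8 together cover {export, filter, import, undo, archive, sort, upload, search, share, login, sync, checkout} — every feature.
No 3 of the 8 test cases cover everything (all 56 triples fall short), so 4 is minimum.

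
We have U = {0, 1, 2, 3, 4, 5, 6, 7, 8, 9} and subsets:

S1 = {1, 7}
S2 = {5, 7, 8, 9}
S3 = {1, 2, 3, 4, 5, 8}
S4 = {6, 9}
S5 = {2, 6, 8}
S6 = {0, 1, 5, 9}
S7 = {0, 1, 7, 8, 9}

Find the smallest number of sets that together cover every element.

S3, S4, S7 together cover {0, 1, 2, 3, 4, 5, 6, 7, 8, 9} — every element.
No 2 of the 7 sets cover everything (all 21 pairs fall short), so 3 is minimum.

3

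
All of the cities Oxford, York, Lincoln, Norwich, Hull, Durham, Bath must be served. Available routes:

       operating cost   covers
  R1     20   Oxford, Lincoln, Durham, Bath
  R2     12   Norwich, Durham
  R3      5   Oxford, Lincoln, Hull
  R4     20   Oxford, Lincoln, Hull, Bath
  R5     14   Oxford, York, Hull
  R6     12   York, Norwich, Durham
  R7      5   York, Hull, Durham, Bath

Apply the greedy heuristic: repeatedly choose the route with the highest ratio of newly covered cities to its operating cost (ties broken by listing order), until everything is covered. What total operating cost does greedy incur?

Pick 1: R7 adds 4 new (York, Hull, Durham, Bath) at operating cost 5 (ratio 4/5).
Pick 2: R3 adds 2 new (Oxford, Lincoln) at operating cost 5 (ratio 2/5).
Pick 3: R2 adds 1 new (Norwich) at operating cost 12 (ratio 1/12).
Greedy total operating cost: 5 + 5 + 12 = 22.

22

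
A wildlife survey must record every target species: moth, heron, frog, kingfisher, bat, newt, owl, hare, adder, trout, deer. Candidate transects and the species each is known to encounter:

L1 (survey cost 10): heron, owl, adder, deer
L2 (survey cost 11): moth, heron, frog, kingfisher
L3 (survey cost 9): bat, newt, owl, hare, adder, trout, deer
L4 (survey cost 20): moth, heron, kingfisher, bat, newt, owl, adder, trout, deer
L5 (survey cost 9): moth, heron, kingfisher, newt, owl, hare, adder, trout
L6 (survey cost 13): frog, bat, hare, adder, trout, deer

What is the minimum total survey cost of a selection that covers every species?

L2, L3 cover every species at survey cost 11 + 9 = 20.
Any cover uses at least 2 transects; among all covering selections none totals below 20.
Greedy by coverage-per-survey cost would pick L5, L6 for 22 — worse than the optimum 20.

20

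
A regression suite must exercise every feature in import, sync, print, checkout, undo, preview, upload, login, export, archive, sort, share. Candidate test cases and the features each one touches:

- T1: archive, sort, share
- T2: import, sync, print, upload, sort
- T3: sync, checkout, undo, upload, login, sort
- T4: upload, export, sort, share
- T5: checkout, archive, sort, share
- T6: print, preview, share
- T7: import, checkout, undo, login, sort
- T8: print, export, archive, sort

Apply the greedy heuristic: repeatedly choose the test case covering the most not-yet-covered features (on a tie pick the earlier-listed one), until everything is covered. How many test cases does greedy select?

4

Pick 1: T3 covers 6 new features (sync, checkout, undo, upload, login, sort).
Pick 2: T6 covers 3 new features (print, preview, share).
Pick 3: T8 covers 2 new features (export, archive).
Pick 4: T2 covers 1 new features (import).
Greedy uses 4 test cases.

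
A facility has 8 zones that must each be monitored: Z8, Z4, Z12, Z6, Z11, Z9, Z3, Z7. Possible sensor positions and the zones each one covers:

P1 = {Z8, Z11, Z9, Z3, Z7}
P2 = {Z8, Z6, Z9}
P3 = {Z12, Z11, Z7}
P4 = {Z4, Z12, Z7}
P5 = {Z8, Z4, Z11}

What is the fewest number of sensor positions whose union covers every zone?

P1, P2, P4 together cover {Z8, Z4, Z12, Z6, Z11, Z9, Z3, Z7} — every zone.
No 2 of the 5 sensor positions cover everything (all 10 pairs fall short), so 3 is minimum.

3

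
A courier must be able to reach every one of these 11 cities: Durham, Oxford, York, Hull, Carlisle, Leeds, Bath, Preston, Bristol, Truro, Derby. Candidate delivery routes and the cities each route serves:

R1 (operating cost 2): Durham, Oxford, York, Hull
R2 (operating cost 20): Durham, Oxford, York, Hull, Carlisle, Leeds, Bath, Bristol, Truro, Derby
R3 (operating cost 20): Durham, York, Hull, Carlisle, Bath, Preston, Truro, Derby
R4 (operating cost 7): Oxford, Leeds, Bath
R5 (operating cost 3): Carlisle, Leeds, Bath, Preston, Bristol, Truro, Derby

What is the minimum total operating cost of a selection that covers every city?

R1, R5 cover every city at operating cost 2 + 3 = 5.
Any cover uses at least 2 routes; among all covering selections none totals below 5.

5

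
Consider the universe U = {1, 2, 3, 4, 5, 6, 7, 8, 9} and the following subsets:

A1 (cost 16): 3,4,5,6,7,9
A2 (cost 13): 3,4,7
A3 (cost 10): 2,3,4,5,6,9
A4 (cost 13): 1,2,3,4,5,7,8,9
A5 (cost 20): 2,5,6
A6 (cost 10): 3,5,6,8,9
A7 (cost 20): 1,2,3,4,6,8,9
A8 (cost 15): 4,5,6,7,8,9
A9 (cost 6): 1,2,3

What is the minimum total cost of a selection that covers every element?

A8, A9 cover every element at cost 15 + 6 = 21.
Any cover uses at least 2 sets; among all covering selections none totals below 21.

21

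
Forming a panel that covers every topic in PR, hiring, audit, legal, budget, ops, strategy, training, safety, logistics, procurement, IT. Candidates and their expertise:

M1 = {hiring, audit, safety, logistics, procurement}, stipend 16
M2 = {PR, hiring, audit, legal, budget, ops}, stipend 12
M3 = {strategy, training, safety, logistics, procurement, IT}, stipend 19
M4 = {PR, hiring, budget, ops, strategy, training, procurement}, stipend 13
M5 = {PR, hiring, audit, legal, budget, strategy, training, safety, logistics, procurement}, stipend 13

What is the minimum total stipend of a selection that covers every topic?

31

M2, M3 cover every topic at stipend 12 + 19 = 31.
Any cover uses at least 2 members; among all covering selections none totals below 31.
Greedy by coverage-per-stipend would pick M5, M2, M3 for 44 — worse than the optimum 31.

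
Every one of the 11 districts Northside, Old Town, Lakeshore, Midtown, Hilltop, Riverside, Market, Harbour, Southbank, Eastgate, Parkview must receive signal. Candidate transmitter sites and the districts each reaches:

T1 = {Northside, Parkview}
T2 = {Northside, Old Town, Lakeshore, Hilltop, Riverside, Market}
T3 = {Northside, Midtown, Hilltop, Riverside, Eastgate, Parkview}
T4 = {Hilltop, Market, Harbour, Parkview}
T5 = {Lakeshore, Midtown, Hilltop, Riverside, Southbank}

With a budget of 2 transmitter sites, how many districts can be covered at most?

9

Choosing T2, T3 covers {Northside, Old Town, Lakeshore, Midtown, Hilltop, Riverside, Market, Eastgate, Parkview} — 9 districts.
No choice of 2 transmitter sites does better; here Harbour, Southbank are left uncovered.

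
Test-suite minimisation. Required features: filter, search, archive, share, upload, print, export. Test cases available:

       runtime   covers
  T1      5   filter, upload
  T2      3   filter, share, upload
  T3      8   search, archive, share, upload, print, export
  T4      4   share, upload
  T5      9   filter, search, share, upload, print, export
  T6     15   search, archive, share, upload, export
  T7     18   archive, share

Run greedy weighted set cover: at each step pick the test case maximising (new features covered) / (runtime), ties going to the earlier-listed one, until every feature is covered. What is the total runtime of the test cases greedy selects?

Pick 1: T2 adds 3 new (filter, share, upload) at runtime 3 (ratio 3/3).
Pick 2: T3 adds 4 new (search, archive, print, export) at runtime 8 (ratio 4/8).
Greedy total runtime: 3 + 8 = 11.

11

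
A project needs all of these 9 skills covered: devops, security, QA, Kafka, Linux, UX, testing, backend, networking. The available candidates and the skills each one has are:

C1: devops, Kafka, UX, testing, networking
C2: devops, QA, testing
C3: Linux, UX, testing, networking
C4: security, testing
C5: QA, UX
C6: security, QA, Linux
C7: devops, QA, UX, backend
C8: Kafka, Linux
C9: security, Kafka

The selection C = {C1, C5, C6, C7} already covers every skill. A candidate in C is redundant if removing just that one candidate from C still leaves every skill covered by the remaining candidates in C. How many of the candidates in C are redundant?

1

Drop C1: Kafka, testing, networking uncovered — not redundant.
Drop C5: the rest still cover every skill — redundant.
Drop C6: security, Linux uncovered — not redundant.
Drop C7: backend uncovered — not redundant.
1 redundant: C5.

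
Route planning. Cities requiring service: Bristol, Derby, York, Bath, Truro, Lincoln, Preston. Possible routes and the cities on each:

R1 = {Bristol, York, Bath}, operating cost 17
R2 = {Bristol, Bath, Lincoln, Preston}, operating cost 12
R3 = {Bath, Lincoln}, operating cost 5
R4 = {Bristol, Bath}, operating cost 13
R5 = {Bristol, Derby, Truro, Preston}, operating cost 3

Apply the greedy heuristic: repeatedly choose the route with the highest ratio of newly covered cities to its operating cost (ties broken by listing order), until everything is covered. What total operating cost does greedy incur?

25

Pick 1: R5 adds 4 new (Bristol, Derby, Truro, Preston) at operating cost 3 (ratio 4/3).
Pick 2: R3 adds 2 new (Bath, Lincoln) at operating cost 5 (ratio 2/5).
Pick 3: R1 adds 1 new (York) at operating cost 17 (ratio 1/17).
Greedy total operating cost: 3 + 5 + 17 = 25.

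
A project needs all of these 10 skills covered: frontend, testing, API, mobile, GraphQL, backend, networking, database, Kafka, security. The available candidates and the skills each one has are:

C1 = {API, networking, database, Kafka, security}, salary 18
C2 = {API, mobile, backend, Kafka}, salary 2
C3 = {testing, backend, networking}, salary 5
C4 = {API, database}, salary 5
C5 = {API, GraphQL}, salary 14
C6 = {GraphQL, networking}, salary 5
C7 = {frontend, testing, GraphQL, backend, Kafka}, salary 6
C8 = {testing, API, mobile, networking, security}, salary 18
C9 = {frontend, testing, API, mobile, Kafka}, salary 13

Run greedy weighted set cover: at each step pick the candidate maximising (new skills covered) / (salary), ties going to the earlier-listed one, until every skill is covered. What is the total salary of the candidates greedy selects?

36

Pick 1: C2 adds 4 new (API, mobile, backend, Kafka) at salary 2 (ratio 4/2).
Pick 2: C7 adds 3 new (frontend, testing, GraphQL) at salary 6 (ratio 3/6).
Pick 3: C3 adds 1 new (networking) at salary 5 (ratio 1/5).
Pick 4: C4 adds 1 new (database) at salary 5 (ratio 1/5).
Pick 5: C1 adds 1 new (security) at salary 18 (ratio 1/18).
Greedy total salary: 2 + 6 + 5 + 5 + 18 = 36. (The true optimum is 26, so greedy overshoots here.)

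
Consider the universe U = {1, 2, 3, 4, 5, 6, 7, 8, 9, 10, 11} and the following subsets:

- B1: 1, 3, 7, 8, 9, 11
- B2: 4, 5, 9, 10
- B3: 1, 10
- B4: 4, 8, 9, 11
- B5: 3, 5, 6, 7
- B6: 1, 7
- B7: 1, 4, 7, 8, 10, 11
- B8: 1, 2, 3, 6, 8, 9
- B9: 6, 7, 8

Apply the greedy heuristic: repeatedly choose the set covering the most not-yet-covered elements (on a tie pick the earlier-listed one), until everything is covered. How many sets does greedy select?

3

Pick 1: B1 covers 6 new elements (1, 3, 7, 8, 9, 11).
Pick 2: B2 covers 3 new elements (4, 5, 10).
Pick 3: B8 covers 2 new elements (2, 6).
Greedy uses 3 sets.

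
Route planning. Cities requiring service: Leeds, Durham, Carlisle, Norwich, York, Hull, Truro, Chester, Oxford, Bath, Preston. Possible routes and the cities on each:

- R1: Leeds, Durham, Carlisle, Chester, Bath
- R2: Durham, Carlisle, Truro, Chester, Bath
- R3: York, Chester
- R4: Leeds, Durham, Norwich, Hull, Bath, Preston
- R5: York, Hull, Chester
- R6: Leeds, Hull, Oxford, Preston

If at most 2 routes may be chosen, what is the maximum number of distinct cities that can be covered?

Choosing R2, R4 covers {Leeds, Durham, Carlisle, Norwich, Hull, Truro, Chester, Bath, Preston} — 9 cities.
No choice of 2 routes does better; here York, Oxford are left uncovered.

9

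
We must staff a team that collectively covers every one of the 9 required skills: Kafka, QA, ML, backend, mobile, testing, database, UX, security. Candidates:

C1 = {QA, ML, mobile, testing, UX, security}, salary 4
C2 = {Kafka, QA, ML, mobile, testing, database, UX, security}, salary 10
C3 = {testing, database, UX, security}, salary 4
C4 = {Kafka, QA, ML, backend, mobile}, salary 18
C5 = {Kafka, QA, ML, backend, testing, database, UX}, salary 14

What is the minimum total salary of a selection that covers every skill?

18

C1, C5 cover every skill at salary 4 + 14 = 18.
Any cover uses at least 2 candidates; among all covering selections none totals below 18.
Greedy by coverage-per-salary would pick C1, C3, C5 for 22 — worse than the optimum 18.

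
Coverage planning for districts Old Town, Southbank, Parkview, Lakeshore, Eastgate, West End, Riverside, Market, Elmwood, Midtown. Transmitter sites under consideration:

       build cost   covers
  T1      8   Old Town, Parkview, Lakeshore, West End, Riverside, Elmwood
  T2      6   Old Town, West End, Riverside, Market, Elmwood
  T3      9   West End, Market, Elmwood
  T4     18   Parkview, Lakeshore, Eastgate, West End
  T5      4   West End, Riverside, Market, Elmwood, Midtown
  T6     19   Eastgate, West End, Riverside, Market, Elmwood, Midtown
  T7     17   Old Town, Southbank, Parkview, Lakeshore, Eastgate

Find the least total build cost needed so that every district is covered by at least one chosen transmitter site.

21

T5, T7 cover every district at build cost 4 + 17 = 21.
Any cover uses at least 2 transmitter sites; among all covering selections none totals below 21.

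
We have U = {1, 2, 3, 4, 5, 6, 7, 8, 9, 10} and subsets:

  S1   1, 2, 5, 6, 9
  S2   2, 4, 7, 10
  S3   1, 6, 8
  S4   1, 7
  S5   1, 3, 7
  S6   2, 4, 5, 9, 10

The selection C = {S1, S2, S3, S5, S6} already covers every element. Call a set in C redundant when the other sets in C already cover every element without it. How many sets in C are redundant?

Drop S1: the rest still cover every element — redundant.
Drop S2: the rest still cover every element — redundant.
Drop S3: 8 uncovered — not redundant.
Drop S5: 3 uncovered — not redundant.
Drop S6: the rest still cover every element — redundant.
3 redundant: S1, S2, S6.

3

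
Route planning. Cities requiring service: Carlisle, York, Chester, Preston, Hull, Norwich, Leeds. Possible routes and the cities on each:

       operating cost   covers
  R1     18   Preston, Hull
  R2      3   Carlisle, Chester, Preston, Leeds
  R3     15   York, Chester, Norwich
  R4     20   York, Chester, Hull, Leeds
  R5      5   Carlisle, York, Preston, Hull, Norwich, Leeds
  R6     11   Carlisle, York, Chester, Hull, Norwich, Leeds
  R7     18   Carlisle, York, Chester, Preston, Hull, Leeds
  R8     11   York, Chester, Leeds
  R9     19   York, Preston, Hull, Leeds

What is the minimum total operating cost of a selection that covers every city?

R2, R5 cover every city at operating cost 3 + 5 = 8.
Any cover uses at least 2 routes; among all covering selections none totals below 8.

8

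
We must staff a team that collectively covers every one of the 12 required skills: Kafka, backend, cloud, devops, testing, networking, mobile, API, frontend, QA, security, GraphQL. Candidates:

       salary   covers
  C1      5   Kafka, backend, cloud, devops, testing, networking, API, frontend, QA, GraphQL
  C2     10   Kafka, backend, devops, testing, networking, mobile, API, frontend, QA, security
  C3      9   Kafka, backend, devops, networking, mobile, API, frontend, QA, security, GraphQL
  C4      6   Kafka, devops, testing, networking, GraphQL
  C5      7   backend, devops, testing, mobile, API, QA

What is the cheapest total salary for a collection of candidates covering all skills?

C1, C3 cover every skill at salary 5 + 9 = 14.
Any cover uses at least 2 candidates; among all covering selections none totals below 14.

14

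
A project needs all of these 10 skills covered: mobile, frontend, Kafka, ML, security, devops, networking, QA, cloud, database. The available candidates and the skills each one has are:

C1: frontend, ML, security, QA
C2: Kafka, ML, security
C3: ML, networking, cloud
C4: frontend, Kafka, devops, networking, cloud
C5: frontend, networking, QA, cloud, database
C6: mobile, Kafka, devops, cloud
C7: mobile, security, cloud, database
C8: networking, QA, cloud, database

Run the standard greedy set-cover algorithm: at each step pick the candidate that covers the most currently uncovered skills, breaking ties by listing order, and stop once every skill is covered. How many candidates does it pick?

3

Pick 1: C4 covers 5 new skills (frontend, Kafka, devops, networking, cloud).
Pick 2: C1 covers 3 new skills (ML, security, QA).
Pick 3: C7 covers 2 new skills (mobile, database).
Greedy uses 3 candidates.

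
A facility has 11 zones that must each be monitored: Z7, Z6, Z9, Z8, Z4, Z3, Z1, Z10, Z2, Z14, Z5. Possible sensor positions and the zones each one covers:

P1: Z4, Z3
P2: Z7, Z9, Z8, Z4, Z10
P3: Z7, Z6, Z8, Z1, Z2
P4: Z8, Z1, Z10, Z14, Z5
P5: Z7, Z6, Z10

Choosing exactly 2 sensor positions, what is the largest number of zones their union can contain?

8

Choosing P2, P3 covers {Z7, Z6, Z9, Z8, Z4, Z1, Z10, Z2} — 8 zones.
No choice of 2 sensor positions does better; here Z3, Z14, Z5 are left uncovered.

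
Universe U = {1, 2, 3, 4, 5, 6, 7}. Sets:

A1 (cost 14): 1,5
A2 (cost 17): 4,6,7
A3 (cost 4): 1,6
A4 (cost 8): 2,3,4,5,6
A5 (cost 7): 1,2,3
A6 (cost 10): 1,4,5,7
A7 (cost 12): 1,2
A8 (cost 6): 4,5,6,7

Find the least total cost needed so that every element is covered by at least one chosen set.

13

A5, A8 cover every element at cost 7 + 6 = 13.
Any cover uses at least 2 sets; among all covering selections none totals below 13.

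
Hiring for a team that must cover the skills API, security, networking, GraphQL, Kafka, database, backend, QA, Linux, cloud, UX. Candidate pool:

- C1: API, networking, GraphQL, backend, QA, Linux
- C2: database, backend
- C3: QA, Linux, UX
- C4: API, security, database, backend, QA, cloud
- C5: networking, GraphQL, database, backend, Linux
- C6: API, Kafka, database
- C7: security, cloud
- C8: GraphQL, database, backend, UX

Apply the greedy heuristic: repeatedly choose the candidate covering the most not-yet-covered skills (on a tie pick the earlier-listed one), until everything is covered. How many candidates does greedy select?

4

Pick 1: C1 covers 6 new skills (API, networking, GraphQL, backend, QA, Linux).
Pick 2: C4 covers 3 new skills (security, database, cloud).
Pick 3: C3 covers 1 new skills (UX).
Pick 4: C6 covers 1 new skills (Kafka).
Greedy uses 4 candidates.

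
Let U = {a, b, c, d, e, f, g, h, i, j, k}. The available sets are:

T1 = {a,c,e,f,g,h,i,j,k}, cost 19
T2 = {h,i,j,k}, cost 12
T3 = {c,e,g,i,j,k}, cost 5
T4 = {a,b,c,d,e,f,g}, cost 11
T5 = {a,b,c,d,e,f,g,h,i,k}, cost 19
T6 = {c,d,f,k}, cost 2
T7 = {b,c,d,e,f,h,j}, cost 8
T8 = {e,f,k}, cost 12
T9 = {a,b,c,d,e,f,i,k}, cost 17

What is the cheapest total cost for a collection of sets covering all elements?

T2, T4 cover every element at cost 12 + 11 = 23.
Any cover uses at least 2 sets; among all covering selections none totals below 23.
Greedy by coverage-per-cost would pick T6, T3, T7, T4 for 26 — worse than the optimum 23.

23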